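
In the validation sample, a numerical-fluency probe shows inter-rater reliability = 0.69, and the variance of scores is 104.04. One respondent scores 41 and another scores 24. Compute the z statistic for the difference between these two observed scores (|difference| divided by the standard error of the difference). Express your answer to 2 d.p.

2.12

SD = √104.04 ≈ 10.200
SEM = 10.200 × √(1 − 0.690) = 10.200 × √0.310 ≈ 10.200 × 0.557 ≈ 5.679
SE_diff = SEM × √2 ≈ 5.679 × 1.414 ≈ 8.031
z = 17 / 8.031 ≈ 2.117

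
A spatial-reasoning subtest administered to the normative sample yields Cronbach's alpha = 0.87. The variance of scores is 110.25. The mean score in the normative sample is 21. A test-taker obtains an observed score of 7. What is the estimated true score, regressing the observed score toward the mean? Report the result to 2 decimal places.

8.82

Estimated true score = 0.870*7 + (1 − 0.870)*21 ≈ 8.820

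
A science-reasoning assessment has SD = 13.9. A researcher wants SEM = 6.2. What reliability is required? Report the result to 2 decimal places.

Required reliability = 1 − (SEM/SD)² = 1 − 0.1990 ≈ 0.8010

0.80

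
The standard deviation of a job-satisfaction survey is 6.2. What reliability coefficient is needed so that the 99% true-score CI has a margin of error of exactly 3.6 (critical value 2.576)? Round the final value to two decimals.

0.95

Required SEM = 3.6 / 2.576 ≈ 1.3975
r = 1 − (SEM / SD)² = 1 − (1.3975 / 6.2)² ≈ 1 − 0.0508 ≈ 0.9492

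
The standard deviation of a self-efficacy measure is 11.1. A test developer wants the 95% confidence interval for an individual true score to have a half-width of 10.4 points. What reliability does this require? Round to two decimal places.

Required SEM = 10.4 / 1.96 ≈ 5.306
Required reliability = 1 − (SEM/SD)² = 1 − 0.229 ≈ 0.771

0.77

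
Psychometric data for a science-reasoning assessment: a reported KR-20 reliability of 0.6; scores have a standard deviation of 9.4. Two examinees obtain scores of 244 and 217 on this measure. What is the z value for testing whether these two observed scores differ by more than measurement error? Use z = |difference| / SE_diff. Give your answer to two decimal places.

The standard error of measurement is 9.4000×√(1 − 0.6000) ≃ 9.4000×0.6325 ≃ 5.9451.
SE_diff = √2 × SEM ≃ 8.4076
z = 27 / 8.4076 ≃ 3.2114

3.21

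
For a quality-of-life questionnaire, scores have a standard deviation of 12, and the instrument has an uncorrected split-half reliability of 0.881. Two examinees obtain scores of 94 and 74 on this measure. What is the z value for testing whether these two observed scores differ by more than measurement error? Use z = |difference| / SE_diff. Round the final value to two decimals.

Full-length reliability (Spearman-Brown) = 2(0.881)/(1+0.881) ≈ 0.93674
SEM = 12.00000*√(1 − 0.93674) ≈ 3.01829
SE_diff = SEM * √2 ≈ 3.01829 * 1.41421 ≈ 4.26850
z = 20 / 4.26850 ≈ 4.68549

4.69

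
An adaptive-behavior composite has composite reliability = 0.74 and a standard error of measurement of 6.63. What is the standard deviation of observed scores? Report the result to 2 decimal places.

13.00

σ = SEM·(1 − r)^(−1/2) ≈ 6.63·1.9612 ≈ 13.0025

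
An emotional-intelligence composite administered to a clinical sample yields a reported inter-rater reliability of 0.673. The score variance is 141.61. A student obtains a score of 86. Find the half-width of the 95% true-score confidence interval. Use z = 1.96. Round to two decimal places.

13.34

SD = √141.61 = 11.9000
The standard error of measurement is 11.9000·√(1 − 0.6730) ≈ 11.9000·0.5718 ≈ 6.8049.
Margin = 1.96 · 6.8049 ≈ 13.3376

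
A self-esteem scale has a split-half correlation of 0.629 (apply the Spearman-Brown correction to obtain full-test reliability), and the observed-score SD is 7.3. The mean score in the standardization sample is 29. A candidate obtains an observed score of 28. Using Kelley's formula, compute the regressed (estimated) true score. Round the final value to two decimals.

28.23

r_full = 2·0.629 / (1 + 0.629) ≈ 0.772
T̂ = 0.772(28) + 0.228(29) ≈ 28.228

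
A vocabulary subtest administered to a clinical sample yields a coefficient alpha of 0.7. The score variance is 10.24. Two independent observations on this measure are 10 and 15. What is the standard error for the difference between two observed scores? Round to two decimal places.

2.48

SD = √10.24 = 3.20000
SEM = 3.20000*√(1 − 0.70000) ≃ 1.75271
SE_diff = √2 * SEM ≃ 2.47871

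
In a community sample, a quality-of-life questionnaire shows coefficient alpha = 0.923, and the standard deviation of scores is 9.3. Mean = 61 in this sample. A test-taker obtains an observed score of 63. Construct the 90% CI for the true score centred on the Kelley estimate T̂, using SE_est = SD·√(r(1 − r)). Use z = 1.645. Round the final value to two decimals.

[58.77, 66.92]

T̂ = r·X + (1 − r)·M = 0.923*63 + 0.077*61 = 58.149 + 4.697 ≃ 62.846
SE_est = 9.300*√(0.923*0.077) ≃ 2.479
90% CI: 62.846 ± 4.078 ≃ (58.768, 66.924)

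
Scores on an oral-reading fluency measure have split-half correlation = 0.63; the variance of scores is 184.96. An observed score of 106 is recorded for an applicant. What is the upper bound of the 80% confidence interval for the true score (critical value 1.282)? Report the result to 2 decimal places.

SD = √184.96 = 13.6000
Spearman-Brown: r = 2(0.63) / (1 + 0.63) = 1.2600 / 1.6300 ≈ 0.7730
SEM = 13.6000 × √(1 − 0.7730) = 13.6000 × √0.2270 ≈ 13.6000 × 0.4764 ≈ 6.4796
Margin = 1.282 × 6.4796 ≈ 8.3068
Upper limit = 106 + 8.3068 ≈ 114.3068

114.31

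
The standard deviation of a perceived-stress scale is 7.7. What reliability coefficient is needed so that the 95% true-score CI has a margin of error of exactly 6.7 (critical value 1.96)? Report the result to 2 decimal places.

0.80

SEM needed = half-width / z = 6.7/1.96 ≃ 3.41837
Required reliability = 1 − (SEM/SD)² = 1 − 0.19709 ≃ 0.80291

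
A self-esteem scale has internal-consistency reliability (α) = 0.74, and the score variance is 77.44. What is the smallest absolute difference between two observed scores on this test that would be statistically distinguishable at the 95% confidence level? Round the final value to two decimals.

SD = √77.44 = 8.800
The standard error of measurement is 8.800·√(1 − 0.740) ≈ 8.800·0.510 ≈ 4.487.
SE_diff = √2 · SEM ≈ 6.346
Minimum reliable difference = 1.96 · SE_diff ≈ 1.96 · 6.346 ≈ 12.438

12.44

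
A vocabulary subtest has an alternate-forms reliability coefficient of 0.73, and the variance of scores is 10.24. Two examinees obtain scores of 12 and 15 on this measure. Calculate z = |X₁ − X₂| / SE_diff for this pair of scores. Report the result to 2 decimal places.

SD = √10.24 = 3.20000
SEM = 3.20000 × √(1 − 0.73000) = 3.20000 × √0.27000 ≃ 3.20000 × 0.51962 ≃ 1.66277
SE_diff = √2 × SEM ≃ 2.35151
z = 3 / 2.35151 ≃ 1.27578

1.28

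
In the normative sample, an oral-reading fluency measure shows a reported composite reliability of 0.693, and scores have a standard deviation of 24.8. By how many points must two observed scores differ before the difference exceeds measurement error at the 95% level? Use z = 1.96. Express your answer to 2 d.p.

38.09

SEM = 24.800 · √(1 − 0.693) = 24.800 · √0.307 ≈ 24.800 · 0.554 ≈ 13.741
SE_diff = SEM · √2 ≈ 13.741 · 1.414 ≈ 19.433
Minimum reliable difference = 1.96 · SE_diff ≈ 1.96 · 19.433 ≈ 38.088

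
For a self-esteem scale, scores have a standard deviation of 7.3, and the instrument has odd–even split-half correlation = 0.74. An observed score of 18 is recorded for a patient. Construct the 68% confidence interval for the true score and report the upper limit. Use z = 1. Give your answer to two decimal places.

20.82

r_full = 2·0.74 / (1 + 0.74) ≈ 0.851
SEM = 7.300*√(1 − 0.851) ≈ 2.822
Margin = 1 * 2.822 ≈ 2.822
Upper limit = 18 + 2.822 ≈ 20.822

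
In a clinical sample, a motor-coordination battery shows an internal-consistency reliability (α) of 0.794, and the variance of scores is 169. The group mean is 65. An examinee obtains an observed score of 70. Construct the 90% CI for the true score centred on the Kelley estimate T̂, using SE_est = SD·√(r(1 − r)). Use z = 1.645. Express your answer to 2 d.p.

SD = √169 = 13.000
Estimated true score = 0.794×70 + (1 − 0.794)×65 ≈ 68.970
SE_est = 13.000×√(0.794×0.206) ≈ 5.258
90% CI: 68.970 ± 8.649 ≈ (60.321, 77.619)

[60.32, 77.62]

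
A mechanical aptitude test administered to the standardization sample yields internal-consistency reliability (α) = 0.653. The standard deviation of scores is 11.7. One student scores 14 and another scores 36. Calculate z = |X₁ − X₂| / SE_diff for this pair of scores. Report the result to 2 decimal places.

2.26

SEM = 11.7000×√(1 − 0.6530) ≈ 6.8921
SE_diff = √2 × SEM ≈ 9.7469
z = |14 − 36| / 9.7469 = 22 / 9.7469 ≈ 2.2571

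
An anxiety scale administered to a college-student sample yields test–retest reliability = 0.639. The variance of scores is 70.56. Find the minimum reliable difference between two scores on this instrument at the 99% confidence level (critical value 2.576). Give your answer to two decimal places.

σ = 70.56^(1/2) = 8.400
SEM = 8.400×√(1 − 0.639) ≈ 5.047
SE_diff = SEM × √2 ≈ 5.047 × 1.414 ≈ 7.138
Smallest detectable difference = 2.576×7.138 ≈ 18.386

18.39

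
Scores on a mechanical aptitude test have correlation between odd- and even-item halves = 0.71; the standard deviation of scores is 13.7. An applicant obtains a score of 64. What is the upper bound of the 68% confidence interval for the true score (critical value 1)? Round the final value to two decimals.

69.64

Spearman-Brown: r = 2(0.71) / (1 + 0.71) = 1.4200 / 1.7100 ≈ 0.8304
SEM = 13.7000·√(1 − 0.8304) ≈ 5.6418
1 · SEM ≈ 5.6418
Upper bound: 64 + 5.6418 = 69.6418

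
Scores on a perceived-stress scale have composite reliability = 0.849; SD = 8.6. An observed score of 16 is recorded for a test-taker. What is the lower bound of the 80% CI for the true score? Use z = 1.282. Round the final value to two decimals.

SEM = 8.60000 * √(1 − 0.84900) = 8.60000 * √0.15100 ≈ 8.60000 * 0.38859 ≈ 3.34185
1.282 * SEM ≈ 4.28425
Lower bound: 16 − 4.28425 = 11.71575

11.72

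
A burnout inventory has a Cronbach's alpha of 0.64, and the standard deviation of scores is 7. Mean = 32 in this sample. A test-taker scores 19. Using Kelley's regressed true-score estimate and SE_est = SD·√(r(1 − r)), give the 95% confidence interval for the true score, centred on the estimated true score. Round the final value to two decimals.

Estimated true score = 0.640×19 + (1 − 0.640)×32 ≈ 23.680
SE_est = 7.000×√(0.640×0.360) ≈ 3.360
CI = 23.680 ± 1.96 × 3.360 → [17.094, 30.266]

[17.09, 30.27]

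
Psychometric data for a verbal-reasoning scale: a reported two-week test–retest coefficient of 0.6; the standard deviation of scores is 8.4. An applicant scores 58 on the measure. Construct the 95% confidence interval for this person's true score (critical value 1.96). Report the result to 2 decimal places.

[47.59, 68.41]

SEM = 8.400 × √(1 − 0.600) = 8.400 × √0.400 ≃ 8.400 × 0.632 ≃ 5.313
Margin = 1.96 × 5.313 ≃ 10.413
Interval: (47.587, 68.413)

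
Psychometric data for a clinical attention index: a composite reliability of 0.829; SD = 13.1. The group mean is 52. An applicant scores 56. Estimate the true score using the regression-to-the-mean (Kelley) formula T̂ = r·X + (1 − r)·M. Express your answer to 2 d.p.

55.32

T̂ = r·X + (1 − r)·M = 0.82900·56 + 0.17100·52 = 46.42400 + 8.89200 ≃ 55.31600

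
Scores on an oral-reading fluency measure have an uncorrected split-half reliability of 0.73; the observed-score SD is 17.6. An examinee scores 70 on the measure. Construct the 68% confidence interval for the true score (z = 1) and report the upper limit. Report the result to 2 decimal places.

Spearman-Brown: r = 2(0.73) / (1 + 0.73) = 1.4600 / 1.7300 ≈ 0.8439
SEM = 17.6000·√(1 − 0.8439) ≈ 6.9530
Half-width = 1·6.9530 ≈ 6.9530
Upper bound: 70 + 6.9530 = 76.9530

76.95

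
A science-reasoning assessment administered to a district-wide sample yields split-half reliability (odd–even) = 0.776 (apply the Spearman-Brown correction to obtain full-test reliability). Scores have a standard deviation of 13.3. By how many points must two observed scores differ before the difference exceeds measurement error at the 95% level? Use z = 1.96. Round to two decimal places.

13.09

Spearman-Brown: r = 2(0.776) / (1 + 0.776) = 1.552 / 1.776 ≈ 0.874
SEM = 13.300*√(1 − 0.874) ≈ 4.723
Standard error of the difference = 4.723·√2 ≈ 6.680
Minimum reliable difference = 1.96 * SE_diff ≈ 1.96 * 6.680 ≈ 13.093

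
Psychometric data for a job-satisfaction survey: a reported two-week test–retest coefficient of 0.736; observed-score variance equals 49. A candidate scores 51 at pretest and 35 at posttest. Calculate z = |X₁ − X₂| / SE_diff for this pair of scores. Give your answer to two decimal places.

SD = √49 ≃ 7.0000
The standard error of measurement is 7.0000·√(1 − 0.7360) ≃ 7.0000·0.5138 ≃ 3.5967.
SE_diff = SEM · √2 ≃ 3.5967 · 1.4142 ≃ 5.0865
z = |51 − 35| / 5.0865 = 16 / 5.0865 ≃ 3.1456

3.15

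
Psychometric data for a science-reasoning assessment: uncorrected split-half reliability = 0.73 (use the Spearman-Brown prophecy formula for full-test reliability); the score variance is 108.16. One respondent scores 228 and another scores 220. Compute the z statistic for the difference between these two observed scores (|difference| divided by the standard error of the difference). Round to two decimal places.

SD = √108.16 ≈ 10.40000
Full-length reliability (Spearman-Brown) = 2(0.73)/(1+0.73) ≈ 0.84393
The standard error of measurement is 10.40000*√(1 − 0.84393) ≈ 10.40000*0.39506 ≈ 4.10858.
SE_diff = SEM * √2 ≈ 4.10858 * 1.41421 ≈ 5.81042
z = 8 / 5.81042 ≈ 1.37684

1.38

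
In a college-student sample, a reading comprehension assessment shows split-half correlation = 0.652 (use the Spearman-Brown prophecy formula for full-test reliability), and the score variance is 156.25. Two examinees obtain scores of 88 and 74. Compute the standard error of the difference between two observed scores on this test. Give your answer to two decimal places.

σ = 156.25^(1/2) = 12.500
Spearman-Brown: r = 2(0.652) / (1 + 0.652) = 1.304 / 1.652 ≈ 0.789
SEM = 12.500 · √(1 − 0.789) = 12.500 · √0.211 ≈ 12.500 · 0.459 ≈ 5.737
SE_diff = SEM · √2 ≈ 5.737 · 1.414 ≈ 8.114

8.11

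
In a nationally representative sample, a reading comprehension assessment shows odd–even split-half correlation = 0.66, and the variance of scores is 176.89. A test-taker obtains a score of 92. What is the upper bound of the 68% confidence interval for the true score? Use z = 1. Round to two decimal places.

98.02

σ = 176.89^(1/2) = 13.300
Full-length reliability (Spearman-Brown) = 2(0.66)/(1+0.66) ≈ 0.795
SEM = 13.300×√(1 − 0.795) ≈ 6.019
1 × SEM ≈ 6.019
Upper limit = 92 + 6.019 ≈ 98.019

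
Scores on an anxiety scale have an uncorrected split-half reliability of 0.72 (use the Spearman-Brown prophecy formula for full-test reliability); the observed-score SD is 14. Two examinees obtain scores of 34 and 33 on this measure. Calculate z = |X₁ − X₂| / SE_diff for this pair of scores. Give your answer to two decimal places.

Full-length reliability (Spearman-Brown) = 2(0.72)/(1+0.72) ≈ 0.837
SEM = 14.000 · √(1 − 0.837) = 14.000 · √0.163 ≈ 14.000 · 0.403 ≈ 5.649
SE_diff = SEM · √2 ≈ 5.649 · 1.414 ≈ 7.988
z = 1 / 7.988 ≈ 0.125

0.13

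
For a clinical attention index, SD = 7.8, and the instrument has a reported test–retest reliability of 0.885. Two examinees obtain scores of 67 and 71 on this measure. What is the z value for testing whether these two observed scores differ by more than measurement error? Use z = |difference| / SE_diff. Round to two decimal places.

SEM = 7.800*√(1 − 0.885) ≃ 2.645
SE_diff = SEM * √2 ≃ 2.645 * 1.414 ≃ 3.741
z = |67 − 71| / 3.741 = 4 / 3.741 ≃ 1.069

1.07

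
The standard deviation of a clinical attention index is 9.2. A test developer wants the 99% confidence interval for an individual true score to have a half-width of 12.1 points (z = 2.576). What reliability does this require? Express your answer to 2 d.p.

Required SEM = 12.1 / 2.576 ≈ 4.697
Required reliability = 1 − (SEM/SD)² = 1 − 0.261 ≈ 0.739

0.74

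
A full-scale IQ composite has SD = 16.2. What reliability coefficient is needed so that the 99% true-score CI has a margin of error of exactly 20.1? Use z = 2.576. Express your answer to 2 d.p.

SEM needed = half-width / z = 20.1/2.576 ≈ 7.80280
Required reliability = 1 − (SEM/SD)² = 1 − 0.23199 ≈ 0.76801

0.77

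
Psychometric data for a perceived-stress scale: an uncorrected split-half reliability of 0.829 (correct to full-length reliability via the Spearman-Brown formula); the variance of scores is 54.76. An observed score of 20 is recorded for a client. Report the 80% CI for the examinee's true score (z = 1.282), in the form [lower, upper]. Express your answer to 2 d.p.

SD = √54.76 ≈ 7.4000
Full-length reliability (Spearman-Brown) = 2(0.829)/(1+0.829) ≈ 0.9065
SEM = 7.4000×√(1 − 0.9065) ≈ 2.2627
Half-width = 1.282×2.2627 ≈ 2.9008
Interval: (17.0992, 22.9008)

[17.10, 22.90]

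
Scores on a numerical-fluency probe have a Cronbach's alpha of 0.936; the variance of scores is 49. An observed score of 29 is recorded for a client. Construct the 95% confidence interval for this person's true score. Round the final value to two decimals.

[25.53, 32.47]

SD = √49 ≃ 7.000
SEM = 7.000 · √(1 − 0.936) = 7.000 · √0.064 ≃ 7.000 · 0.253 ≃ 1.771
Half-width = 1.96·1.771 ≃ 3.471
95% CI: 29 ± 3.471 = [25.529, 32.471]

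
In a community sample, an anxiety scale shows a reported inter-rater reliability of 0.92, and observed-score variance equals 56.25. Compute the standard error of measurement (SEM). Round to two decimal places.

2.12

SD = √56.25 = 7.5000
SEM = 7.5000×√(1 − 0.9200) ≃ 2.1213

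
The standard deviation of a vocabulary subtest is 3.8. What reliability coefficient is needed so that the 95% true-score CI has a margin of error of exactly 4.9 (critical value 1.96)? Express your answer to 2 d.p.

0.57

SEM needed = half-width / z = 4.9/1.96 ≈ 2.5000
Required reliability = 1 − (SEM/SD)² = 1 − 0.4328 ≈ 0.5672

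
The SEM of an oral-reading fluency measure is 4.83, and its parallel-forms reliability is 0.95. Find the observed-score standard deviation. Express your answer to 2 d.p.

SD = SEM / √(1 − r) = 4.83 / √0.050 ≈ 4.83 / 0.224 ≈ 21.600

21.60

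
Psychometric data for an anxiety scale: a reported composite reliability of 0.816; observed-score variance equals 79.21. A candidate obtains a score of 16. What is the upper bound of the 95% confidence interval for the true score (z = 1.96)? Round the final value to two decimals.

σ = 79.21^(1/2) = 8.9000
SEM = 8.9000×√(1 − 0.8160) ≈ 3.8177
Margin = 1.96 × 3.8177 ≈ 7.4826
Upper limit = 16 + 7.4826 ≈ 23.4826

23.48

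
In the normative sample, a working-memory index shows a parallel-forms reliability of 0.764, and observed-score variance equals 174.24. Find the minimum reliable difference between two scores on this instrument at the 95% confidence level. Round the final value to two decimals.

SD = √174.24 = 13.20000
SEM = 13.20000 * √(1 − 0.76400) = 13.20000 * √0.23600 ≈ 13.20000 * 0.48580 ≈ 6.41254
SE_diff = SEM * √2 ≈ 6.41254 * 1.41421 ≈ 9.06870
Minimum reliable difference = 1.96 * SE_diff ≈ 1.96 * 9.06870 ≈ 17.77465

17.77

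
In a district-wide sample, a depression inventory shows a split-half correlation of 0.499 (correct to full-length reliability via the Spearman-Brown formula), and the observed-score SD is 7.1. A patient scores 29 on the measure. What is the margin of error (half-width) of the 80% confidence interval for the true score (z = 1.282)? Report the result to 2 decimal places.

r_full = 2·0.499 / (1 + 0.499) ≈ 0.6658
The standard error of measurement is 7.1000*√(1 − 0.6658) ≈ 7.1000*0.5781 ≈ 4.1047.
Half-width = 1.282*4.1047 ≈ 5.2622

5.26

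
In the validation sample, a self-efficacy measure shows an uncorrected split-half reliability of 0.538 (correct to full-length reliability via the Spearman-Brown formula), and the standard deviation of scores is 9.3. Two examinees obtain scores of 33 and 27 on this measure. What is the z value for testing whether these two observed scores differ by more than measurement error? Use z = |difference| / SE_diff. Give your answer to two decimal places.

Full-length reliability (Spearman-Brown) = 2(0.538)/(1+0.538) ≈ 0.700
SEM = 9.300 × √(1 − 0.700) = 9.300 × √0.300 ≈ 9.300 × 0.548 ≈ 5.097
Standard error of the difference = 5.097·√2 ≈ 7.208
z = |33 − 27| / 7.208 = 6 / 7.208 ≈ 0.832

0.83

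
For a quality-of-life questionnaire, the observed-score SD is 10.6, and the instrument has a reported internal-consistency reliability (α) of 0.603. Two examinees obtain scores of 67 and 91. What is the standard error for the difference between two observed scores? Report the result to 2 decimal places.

9.45

SEM = 10.600 · √(1 − 0.603) = 10.600 · √0.397 ≈ 10.600 · 0.630 ≈ 6.679
SE_diff = SEM · √2 ≈ 6.679 · 1.414 ≈ 9.445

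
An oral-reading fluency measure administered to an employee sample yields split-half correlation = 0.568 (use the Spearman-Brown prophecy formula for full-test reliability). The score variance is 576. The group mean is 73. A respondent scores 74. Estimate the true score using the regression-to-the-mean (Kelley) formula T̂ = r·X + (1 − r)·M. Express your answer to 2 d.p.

r_full = 2·0.568 / (1 + 0.568) ≈ 0.724
T̂ = r·X + (1 − r)·M = 0.724·74 + 0.276·73 ≈ 53.612 + 20.112 ≈ 73.724

73.72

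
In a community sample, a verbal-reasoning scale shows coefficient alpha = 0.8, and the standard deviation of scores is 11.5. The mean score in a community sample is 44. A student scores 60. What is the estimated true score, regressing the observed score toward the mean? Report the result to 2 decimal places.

56.80

T̂ = r·X + (1 − r)·M = 0.800×60 + 0.200×44 = 48.000 + 8.800 ≈ 56.800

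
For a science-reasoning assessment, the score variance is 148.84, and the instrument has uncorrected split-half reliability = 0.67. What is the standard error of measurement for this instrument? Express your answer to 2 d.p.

5.42

σ = 148.84^(1/2) = 12.2000
Full-length reliability (Spearman-Brown) = 2(0.67)/(1+0.67) ≈ 0.8024
SEM = 12.2000×√(1 − 0.8024) ≈ 5.4232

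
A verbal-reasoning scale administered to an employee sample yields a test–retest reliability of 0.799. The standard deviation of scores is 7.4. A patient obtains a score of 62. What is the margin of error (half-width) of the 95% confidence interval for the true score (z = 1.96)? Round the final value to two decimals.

6.50

SEM = 7.4000 × √(1 − 0.7990) = 7.4000 × √0.2010 ≈ 7.4000 × 0.4483 ≈ 3.3176
1.96 × SEM ≈ 6.5026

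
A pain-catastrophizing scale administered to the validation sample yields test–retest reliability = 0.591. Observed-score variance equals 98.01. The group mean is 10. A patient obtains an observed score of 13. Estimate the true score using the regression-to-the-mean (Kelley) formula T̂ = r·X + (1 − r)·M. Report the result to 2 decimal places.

T̂ = r·X + (1 − r)·M = 0.5910×13 + 0.4090×10 = 7.6830 + 4.0900 ≈ 11.7730

11.77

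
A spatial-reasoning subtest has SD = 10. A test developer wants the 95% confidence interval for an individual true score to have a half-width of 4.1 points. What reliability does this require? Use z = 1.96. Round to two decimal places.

SEM needed = half-width / z = 4.1/1.96 ≈ 2.0918
r = 1 − (2.0918/10)² ≈ 1 − 0.0438 ≈ 0.9562

0.96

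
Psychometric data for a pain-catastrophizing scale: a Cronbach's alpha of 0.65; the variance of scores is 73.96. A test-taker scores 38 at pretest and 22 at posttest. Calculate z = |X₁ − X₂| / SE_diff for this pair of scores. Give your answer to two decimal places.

2.22

SD = √73.96 = 8.600
SEM = 8.600 * √(1 − 0.650) = 8.600 * √0.350 ≈ 8.600 * 0.592 ≈ 5.088
SE_diff = SEM * √2 ≈ 5.088 * 1.414 ≈ 7.195
z = |38 − 22| / 7.195 = 16 / 7.195 ≈ 2.224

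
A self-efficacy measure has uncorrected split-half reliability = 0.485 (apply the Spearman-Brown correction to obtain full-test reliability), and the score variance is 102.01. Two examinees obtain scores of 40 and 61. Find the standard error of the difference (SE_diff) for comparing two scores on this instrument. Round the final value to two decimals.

8.41

σ = 102.01^(1/2) = 10.1000
Spearman-Brown: r = 2(0.485) / (1 + 0.485) = 0.9700 / 1.4850 ≃ 0.6532
SEM = 10.1000*√(1 − 0.6532) ≃ 5.9479
Standard error of the difference = 5.9479·√2 ≃ 8.4116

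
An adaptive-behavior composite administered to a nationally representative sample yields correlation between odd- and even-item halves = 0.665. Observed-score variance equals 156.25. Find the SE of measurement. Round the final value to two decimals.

5.61

SD = √156.25 = 12.50000
r_full = 2·0.665 / (1 + 0.665) ≈ 0.79880
SEM = 12.50000*√(1 − 0.79880) ≈ 5.60693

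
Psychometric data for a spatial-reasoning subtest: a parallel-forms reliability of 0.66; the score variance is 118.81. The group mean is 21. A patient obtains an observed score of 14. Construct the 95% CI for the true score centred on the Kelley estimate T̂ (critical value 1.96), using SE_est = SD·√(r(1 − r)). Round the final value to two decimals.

SD = √118.81 ≈ 10.9000
T̂ = 0.6600(14) + 0.3400(21) ≈ 16.3800
SE_est = 10.9000*√(0.6600*0.3400) ≈ 5.1634
CI = 16.3800 ± 1.96 * 5.1634 → [6.2597, 26.5003]

[6.26, 26.50]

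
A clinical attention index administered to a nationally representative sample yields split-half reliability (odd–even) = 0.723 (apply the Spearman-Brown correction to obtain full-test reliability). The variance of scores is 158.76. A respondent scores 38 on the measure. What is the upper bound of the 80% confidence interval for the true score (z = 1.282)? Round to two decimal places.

44.48

σ = 158.76^(1/2) = 12.6000
Full-length reliability (Spearman-Brown) = 2(0.723)/(1+0.723) ≃ 0.8392
The standard error of measurement is 12.6000·√(1 − 0.8392) ≃ 12.6000·0.4010 ≃ 5.0521.
Half-width = 1.282·5.0521 ≃ 6.4767
Upper bound: 38 + 6.4767 = 44.4767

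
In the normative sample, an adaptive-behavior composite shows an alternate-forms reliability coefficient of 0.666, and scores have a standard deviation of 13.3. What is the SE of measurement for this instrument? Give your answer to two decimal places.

7.69

SEM = 13.30000 · √(1 − 0.66600) = 13.30000 · √0.33400 ≈ 13.30000 · 0.57793 ≈ 7.68643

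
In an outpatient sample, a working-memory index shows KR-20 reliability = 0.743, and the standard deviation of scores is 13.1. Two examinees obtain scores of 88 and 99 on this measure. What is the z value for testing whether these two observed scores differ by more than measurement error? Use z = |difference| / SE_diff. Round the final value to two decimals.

1.17

SEM = 13.100 · √(1 − 0.743) = 13.100 · √0.257 ≈ 13.100 · 0.507 ≈ 6.641
SE_diff = √2 · SEM ≈ 9.392
z = 11 / 9.392 ≈ 1.171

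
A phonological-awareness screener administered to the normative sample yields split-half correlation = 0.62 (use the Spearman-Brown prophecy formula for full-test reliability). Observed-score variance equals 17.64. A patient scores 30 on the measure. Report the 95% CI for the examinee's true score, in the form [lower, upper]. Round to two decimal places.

[26.01, 33.99]

SD = √17.64 = 4.200
r_full = 2·0.62 / (1 + 0.62) ≈ 0.765
The standard error of measurement is 4.200·√(1 − 0.765) ≈ 4.200·0.484 ≈ 2.034.
1.96 · SEM ≈ 3.987
Interval: (26.013, 33.987)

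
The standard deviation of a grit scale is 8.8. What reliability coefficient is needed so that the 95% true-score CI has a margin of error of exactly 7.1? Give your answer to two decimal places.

0.83

Required SEM = 7.1 / 1.96 ≈ 3.622
r = 1 − (SEM / SD)² = 1 − (3.622 / 8.8)² ≈ 1 − 0.169 ≈ 0.831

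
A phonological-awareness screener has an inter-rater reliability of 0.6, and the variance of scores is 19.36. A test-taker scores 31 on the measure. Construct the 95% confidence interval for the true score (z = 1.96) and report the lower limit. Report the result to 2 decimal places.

σ = 19.36^(1/2) = 4.4000
The standard error of measurement is 4.4000*√(1 − 0.6000) ≈ 4.4000*0.6325 ≈ 2.7828.
Margin = 1.96 * 2.7828 ≈ 5.4543
Lower limit = 31 − 5.4543 ≈ 25.5457

25.55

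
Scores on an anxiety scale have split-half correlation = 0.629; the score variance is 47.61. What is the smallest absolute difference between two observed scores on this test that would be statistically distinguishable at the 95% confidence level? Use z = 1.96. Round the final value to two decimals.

9.13

SD = √47.61 = 6.900
Full-length reliability (Spearman-Brown) = 2(0.629)/(1+0.629) ≈ 0.772
SEM = 6.900 · √(1 − 0.772) = 6.900 · √0.228 ≈ 6.900 · 0.477 ≈ 3.293
SE_diff = SEM · √2 ≈ 3.293 · 1.414 ≈ 4.657
Minimum reliable difference = 1.96 · SE_diff ≈ 1.96 · 4.657 ≈ 9.127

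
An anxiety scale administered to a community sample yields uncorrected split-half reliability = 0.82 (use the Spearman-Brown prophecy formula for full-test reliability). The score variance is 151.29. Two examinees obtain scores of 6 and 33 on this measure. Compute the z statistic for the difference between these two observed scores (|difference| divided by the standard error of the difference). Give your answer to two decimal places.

4.94

σ = 151.29^(1/2) = 12.30000
Spearman-Brown: r = 2(0.82) / (1 + 0.82) = 1.64000 / 1.82000 ≃ 0.90110
SEM = 12.30000·√(1 − 0.90110) ≃ 3.86817
SE_diff = √2 · SEM ≃ 5.47042
z = 27 / 5.47042 ≃ 4.93564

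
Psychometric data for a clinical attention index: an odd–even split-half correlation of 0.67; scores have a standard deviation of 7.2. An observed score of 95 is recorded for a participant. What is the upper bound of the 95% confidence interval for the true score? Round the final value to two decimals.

101.27

r_full = 2·0.67 / (1 + 0.67) ≈ 0.80240
SEM = 7.20000*√(1 − 0.80240) ≈ 3.20060
Half-width = 1.96*3.20060 ≈ 6.27317
Upper limit = 95 + 6.27317 ≈ 101.27317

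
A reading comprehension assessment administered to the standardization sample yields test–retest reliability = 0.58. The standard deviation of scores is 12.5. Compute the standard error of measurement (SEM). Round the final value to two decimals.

SEM = 12.5000 × √(1 − 0.5800) = 12.5000 × √0.4200 ≈ 12.5000 × 0.6481 ≈ 8.1009

8.10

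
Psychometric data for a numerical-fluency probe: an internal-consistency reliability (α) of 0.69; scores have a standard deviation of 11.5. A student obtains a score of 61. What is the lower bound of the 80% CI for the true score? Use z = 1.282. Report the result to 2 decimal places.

The standard error of measurement is 11.50000·√(1 − 0.69000) ≃ 11.50000·0.55678 ≃ 6.40293.
Half-width = 1.282·6.40293 ≃ 8.20856
Lower bound: 61 − 8.20856 = 52.79144

52.79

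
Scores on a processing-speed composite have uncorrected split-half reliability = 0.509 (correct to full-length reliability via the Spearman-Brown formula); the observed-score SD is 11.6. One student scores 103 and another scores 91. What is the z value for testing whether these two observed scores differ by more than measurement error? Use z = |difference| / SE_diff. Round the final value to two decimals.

Spearman-Brown: r = 2(0.509) / (1 + 0.509) = 1.01800 / 1.50900 ≃ 0.67462
SEM = 11.60000 · √(1 − 0.67462) = 11.60000 · √0.32538 ≃ 11.60000 · 0.57042 ≃ 6.61689
Standard error of the difference = 6.61689·√2 ≃ 9.35770
z = |103 − 91| / 9.35770 = 12 / 9.35770 ≃ 1.28237

1.28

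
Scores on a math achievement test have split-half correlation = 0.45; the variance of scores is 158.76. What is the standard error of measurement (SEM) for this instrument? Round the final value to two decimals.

7.76

SD = √158.76 = 12.60000
Spearman-Brown: r = 2(0.45) / (1 + 0.45) = 0.90000 / 1.45000 ≈ 0.62069
SEM = 12.60000×√(1 − 0.62069) ≈ 7.76011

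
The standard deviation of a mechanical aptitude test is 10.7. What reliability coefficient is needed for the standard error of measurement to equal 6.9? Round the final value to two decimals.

r = 1 − (6.90000/10.7)² ≈ 1 − 0.41584 ≈ 0.58416

0.58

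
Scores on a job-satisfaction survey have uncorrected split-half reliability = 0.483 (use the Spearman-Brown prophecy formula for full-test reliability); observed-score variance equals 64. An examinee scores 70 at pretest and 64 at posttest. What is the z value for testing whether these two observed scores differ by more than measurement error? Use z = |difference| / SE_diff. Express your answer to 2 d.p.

SD = √64 = 8.00000
Spearman-Brown: r = 2(0.483) / (1 + 0.483) = 0.96600 / 1.48300 ≈ 0.65138
SEM = 8.00000*√(1 − 0.65138) ≈ 4.72351
SE_diff = √2 * SEM ≈ 6.68005
z = 6 / 6.68005 ≈ 0.89820

0.90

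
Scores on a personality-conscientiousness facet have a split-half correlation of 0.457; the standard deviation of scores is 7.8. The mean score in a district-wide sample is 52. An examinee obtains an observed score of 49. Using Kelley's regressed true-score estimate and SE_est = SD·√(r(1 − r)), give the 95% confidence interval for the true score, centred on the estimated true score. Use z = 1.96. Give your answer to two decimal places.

[42.73, 57.51]

Spearman-Brown: r = 2(0.457) / (1 + 0.457) = 0.914 / 1.457 ≈ 0.627
Estimated true score = 0.627·49 + (1 − 0.627)·52 ≈ 50.118
SE_est = 7.800·√[r(1 − r)] ≈ 3.771
CI = 50.118 ± 1.96 · 3.771 → [42.726, 57.510]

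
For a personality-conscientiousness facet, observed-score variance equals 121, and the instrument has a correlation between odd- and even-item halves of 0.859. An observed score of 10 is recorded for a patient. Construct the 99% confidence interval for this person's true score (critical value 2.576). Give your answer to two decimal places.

[2.20, 17.80]

σ = 121^(1/2) = 11.00000
Full-length reliability (Spearman-Brown) = 2(0.859)/(1+0.859) ≈ 0.92415
SEM = 11.00000 × √(1 − 0.92415) = 11.00000 × √0.07585 ≈ 11.00000 × 0.27540 ≈ 3.02944
2.576 × SEM ≈ 7.80384
99% CI: 10 ± 7.80384 = [2.19616, 17.80384]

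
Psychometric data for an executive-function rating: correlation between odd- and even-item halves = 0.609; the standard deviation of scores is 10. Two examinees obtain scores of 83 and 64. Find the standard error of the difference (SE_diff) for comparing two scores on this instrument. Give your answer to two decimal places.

6.97

Full-length reliability (Spearman-Brown) = 2(0.609)/(1+0.609) ≈ 0.757
SEM = 10.000*√(1 − 0.757) ≈ 4.930
Standard error of the difference = 4.930·√2 ≈ 6.971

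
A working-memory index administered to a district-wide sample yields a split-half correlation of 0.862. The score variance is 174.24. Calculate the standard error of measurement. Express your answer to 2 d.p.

3.59

SD = √174.24 ≈ 13.200
Spearman-Brown: r = 2(0.862) / (1 + 0.862) = 1.724 / 1.862 ≈ 0.926
The standard error of measurement is 13.200*√(1 − 0.926) ≈ 13.200*0.272 ≈ 3.594.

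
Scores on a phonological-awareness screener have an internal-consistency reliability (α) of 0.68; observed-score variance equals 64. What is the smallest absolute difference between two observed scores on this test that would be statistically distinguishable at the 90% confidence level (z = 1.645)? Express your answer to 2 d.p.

σ = 64^(1/2) = 8.00000
SEM = 8.00000 × √(1 − 0.68000) = 8.00000 × √0.32000 ≈ 8.00000 × 0.56569 ≈ 4.52548
SE_diff = √2 × SEM ≈ 6.40000
Minimum reliable difference = 1.645 × SE_diff ≈ 1.645 × 6.40000 ≈ 10.52800

10.53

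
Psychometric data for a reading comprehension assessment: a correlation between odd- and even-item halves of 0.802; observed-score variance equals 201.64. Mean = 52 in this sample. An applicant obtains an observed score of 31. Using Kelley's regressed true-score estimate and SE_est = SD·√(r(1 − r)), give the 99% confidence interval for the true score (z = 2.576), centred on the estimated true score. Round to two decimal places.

SD = √201.64 ≈ 14.200
r_full = 2·0.802 / (1 + 0.802) ≈ 0.890
T̂ = r·X + (1 − r)·M = 0.890×31 + 0.110×52 ≈ 27.594 + 5.714 ≈ 33.307
SE_est = SD × √(r(1 − r)) = 14.200 × √0.098 ≈ 14.200 × 0.313 ≈ 4.441
CI = 33.307 ± 2.576 × 4.441 → [21.868, 44.747]

[21.87, 44.75]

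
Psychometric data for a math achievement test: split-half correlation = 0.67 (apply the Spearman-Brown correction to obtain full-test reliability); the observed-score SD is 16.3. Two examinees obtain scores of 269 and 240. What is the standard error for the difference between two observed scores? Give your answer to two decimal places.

r_full = 2·0.67 / (1 + 0.67) ≈ 0.802
SEM = 16.300 * √(1 − 0.802) = 16.300 * √0.198 ≈ 16.300 * 0.445 ≈ 7.246
SE_diff = √2 * SEM ≈ 10.247

10.25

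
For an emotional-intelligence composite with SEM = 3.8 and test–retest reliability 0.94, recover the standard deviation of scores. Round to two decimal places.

σ = SEM·(1 − r)^(−1/2) ≈ 3.8·4.082 ≈ 15.513

15.51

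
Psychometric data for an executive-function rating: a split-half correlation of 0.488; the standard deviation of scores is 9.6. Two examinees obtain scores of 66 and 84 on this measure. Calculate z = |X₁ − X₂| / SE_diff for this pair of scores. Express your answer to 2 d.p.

2.26

Full-length reliability (Spearman-Brown) = 2(0.488)/(1+0.488) ≈ 0.6559
SEM = 9.6000 · √(1 − 0.6559) = 9.6000 · √0.3441 ≈ 9.6000 · 0.5866 ≈ 5.6312
SE_diff = SEM · √2 ≈ 5.6312 · 1.4142 ≈ 7.9638
z = |66 − 84| / 7.9638 = 18 / 7.9638 ≈ 2.2602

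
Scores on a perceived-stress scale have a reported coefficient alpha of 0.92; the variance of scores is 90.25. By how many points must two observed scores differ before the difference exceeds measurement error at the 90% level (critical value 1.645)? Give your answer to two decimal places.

6.25

σ = 90.25^(1/2) = 9.5000
SEM = 9.5000 · √(1 − 0.9200) = 9.5000 · √0.0800 ≃ 9.5000 · 0.2828 ≃ 2.6870
SE_diff = SEM · √2 ≃ 2.6870 · 1.4142 ≃ 3.8000
Smallest detectable difference = 1.645·3.8000 ≃ 6.2510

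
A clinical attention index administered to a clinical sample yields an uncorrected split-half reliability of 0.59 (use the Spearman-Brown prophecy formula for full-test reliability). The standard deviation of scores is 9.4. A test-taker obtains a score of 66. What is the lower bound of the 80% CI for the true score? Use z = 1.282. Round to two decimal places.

59.88

r_full = 2·0.59 / (1 + 0.59) ≃ 0.74214
SEM = 9.40000 × √(1 − 0.74214) = 9.40000 × √0.25786 ≃ 9.40000 × 0.50780 ≃ 4.77333
1.282 × SEM ≃ 6.11941
Lower limit = 66 − 6.11941 ≃ 59.88059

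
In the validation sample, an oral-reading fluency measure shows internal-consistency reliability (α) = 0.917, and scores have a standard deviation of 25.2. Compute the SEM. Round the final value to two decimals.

7.26

SEM = 25.20000×√(1 − 0.91700) ≈ 7.26005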